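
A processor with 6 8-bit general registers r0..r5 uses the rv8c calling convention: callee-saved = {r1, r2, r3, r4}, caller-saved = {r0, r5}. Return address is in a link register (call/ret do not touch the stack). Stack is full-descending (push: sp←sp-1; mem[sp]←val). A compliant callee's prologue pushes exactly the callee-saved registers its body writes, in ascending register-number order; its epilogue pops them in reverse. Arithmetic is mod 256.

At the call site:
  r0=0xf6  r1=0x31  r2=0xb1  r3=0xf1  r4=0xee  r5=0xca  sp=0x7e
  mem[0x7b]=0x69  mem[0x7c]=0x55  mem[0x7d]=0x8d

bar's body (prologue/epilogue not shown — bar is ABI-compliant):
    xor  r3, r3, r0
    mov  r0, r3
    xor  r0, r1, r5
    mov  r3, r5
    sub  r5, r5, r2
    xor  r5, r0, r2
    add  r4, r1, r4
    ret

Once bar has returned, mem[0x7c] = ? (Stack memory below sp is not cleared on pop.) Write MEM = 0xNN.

prologue: push r3 → mem[0x7d]=0xf1, sp=0x7d
prologue: push r4 → mem[0x7c]=0xee, sp=0x7c
body[0] xor  r3, r3, r0 → r3=0x07
body[1] mov  r0, r3 → r0=0x07
body[2] xor  r0, r1, r5 → r0=0xfb
body[3] mov  r3, r5 → r3=0xca
body[4] sub  r5, r5, r2 → r5=0x19
body[5] xor  r5, r0, r2 → r5=0x4a
body[6] add  r4, r1, r4 → r4=0x1f
epilogue: pop r4=0xee, sp=0x7d
epilogue: pop r3=0xf1, sp=0x7e
prologue pushed ['r3', 'r4'] at ['0x7d', '0x7c']

MEM = 0xee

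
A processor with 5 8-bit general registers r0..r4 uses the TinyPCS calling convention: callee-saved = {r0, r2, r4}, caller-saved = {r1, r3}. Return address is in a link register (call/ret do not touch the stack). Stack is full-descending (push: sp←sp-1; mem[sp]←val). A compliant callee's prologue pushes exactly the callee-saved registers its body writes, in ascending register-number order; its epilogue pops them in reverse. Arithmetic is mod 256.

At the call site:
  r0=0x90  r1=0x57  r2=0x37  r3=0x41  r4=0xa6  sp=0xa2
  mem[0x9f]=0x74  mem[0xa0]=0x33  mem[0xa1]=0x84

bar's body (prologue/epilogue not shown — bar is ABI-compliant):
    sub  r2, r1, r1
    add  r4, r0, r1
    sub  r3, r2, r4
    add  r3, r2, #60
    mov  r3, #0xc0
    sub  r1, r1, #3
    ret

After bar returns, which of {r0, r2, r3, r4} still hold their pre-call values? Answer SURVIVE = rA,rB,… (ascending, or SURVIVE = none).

SURVIVE = r0,r2,r4

prologue: push r2 → mem[0xa1]=0x37, sp=0xa1
prologue: push r4 → mem[0xa0]=0xa6, sp=0xa0
body[0] sub  r2, r1, r1 → r2=0x00
body[1] add  r4, r0, r1 → r4=0xe7
body[2] sub  r3, r2, r4 → r3=0x19
body[3] add  r3, r2, #60 → r3=0x3c
body[4] mov  r3, #0xc0 → r3=0xc0
body[5] sub  r1, r1, #3 → r1=0x54
epilogue: pop r4=0xa6, sp=0xa1
epilogue: pop r2=0x37, sp=0xa2
r0: callee-saved, written=False
r2: callee-saved, written=True
r3: caller-saved, written=True
r4: callee-saved, written=True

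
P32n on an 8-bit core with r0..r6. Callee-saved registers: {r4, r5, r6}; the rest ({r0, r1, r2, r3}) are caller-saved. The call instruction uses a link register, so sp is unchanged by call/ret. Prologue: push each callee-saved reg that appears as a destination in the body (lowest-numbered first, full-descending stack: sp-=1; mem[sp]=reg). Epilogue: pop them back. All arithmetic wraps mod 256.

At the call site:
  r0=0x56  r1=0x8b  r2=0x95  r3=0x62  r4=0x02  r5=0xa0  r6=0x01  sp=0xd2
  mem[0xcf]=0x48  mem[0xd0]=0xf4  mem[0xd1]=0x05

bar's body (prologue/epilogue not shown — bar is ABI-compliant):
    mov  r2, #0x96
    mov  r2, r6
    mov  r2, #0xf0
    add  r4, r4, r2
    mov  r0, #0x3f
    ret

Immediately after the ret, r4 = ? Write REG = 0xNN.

prologue: push r4 → mem[0xd1]=0x02, sp=0xd1
body[0] mov  r2, #0x96 → r2=0x96
body[1] mov  r2, r6 → r2=0x01
body[2] mov  r2, #0xf0 → r2=0xf0
body[3] add  r4, r4, r2 → r4=0xf2
body[4] mov  r0, #0x3f → r0=0x3f
epilogue: pop r4=0x02, sp=0xd2
r4 is callee-saved → restored

REG = 0x02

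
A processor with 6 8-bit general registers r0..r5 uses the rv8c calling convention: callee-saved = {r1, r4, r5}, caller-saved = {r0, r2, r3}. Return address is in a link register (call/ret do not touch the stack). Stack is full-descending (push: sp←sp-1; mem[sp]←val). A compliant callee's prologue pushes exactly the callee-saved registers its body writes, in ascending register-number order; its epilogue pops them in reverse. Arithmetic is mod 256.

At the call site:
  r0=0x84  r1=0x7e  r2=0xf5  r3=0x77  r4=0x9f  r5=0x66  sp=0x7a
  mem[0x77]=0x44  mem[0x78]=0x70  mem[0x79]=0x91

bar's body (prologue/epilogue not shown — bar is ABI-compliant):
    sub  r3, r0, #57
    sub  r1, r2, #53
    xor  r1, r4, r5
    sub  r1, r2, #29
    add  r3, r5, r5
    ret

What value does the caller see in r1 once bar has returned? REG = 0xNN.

prologue: push r1 → mem[0x79]=0x7e, sp=0x79
body[0] sub  r3, r0, #57 → r3=0x4b
body[1] sub  r1, r2, #53 → r1=0xc0
body[2] xor  r1, r4, r5 → r1=0xf9
body[3] sub  r1, r2, #29 → r1=0xd8
body[4] add  r3, r5, r5 → r3=0xcc
epilogue: pop r1=0x7e, sp=0x7a
r1 is callee-saved → restored

REG = 0x7e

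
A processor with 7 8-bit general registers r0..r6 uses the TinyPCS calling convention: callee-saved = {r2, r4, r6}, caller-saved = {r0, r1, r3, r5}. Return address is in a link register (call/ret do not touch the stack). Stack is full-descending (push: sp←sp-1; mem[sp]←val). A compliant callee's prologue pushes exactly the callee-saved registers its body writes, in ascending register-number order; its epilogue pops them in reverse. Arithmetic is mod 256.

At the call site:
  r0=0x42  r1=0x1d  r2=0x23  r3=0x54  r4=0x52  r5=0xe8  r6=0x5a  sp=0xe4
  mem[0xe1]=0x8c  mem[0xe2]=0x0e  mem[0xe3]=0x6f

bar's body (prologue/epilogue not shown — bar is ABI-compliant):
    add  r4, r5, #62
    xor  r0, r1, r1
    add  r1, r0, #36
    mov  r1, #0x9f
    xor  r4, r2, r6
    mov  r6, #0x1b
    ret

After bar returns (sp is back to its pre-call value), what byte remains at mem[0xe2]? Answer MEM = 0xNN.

MEM = 0x5a

prologue: push r4 -> mem[0xe3]=0x52, sp=0xe3
prologue: push r6 -> mem[0xe2]=0x5a, sp=0xe2
body[0] add  r4, r5, #62 -> r4=0x26
body[1] xor  r0, r1, r1 -> r0=0x00
body[2] add  r1, r0, #36 -> r1=0x24
body[3] mov  r1, #0x9f -> r1=0x9f
body[4] xor  r4, r2, r6 -> r4=0x79
body[5] mov  r6, #0x1b -> r6=0x1b
epilogue: pop r6=0x5a, sp=0xe3
epilogue: pop r4=0x52, sp=0xe4
prologue pushed ['r4', 'r6'] at ['0xe3', '0xe2']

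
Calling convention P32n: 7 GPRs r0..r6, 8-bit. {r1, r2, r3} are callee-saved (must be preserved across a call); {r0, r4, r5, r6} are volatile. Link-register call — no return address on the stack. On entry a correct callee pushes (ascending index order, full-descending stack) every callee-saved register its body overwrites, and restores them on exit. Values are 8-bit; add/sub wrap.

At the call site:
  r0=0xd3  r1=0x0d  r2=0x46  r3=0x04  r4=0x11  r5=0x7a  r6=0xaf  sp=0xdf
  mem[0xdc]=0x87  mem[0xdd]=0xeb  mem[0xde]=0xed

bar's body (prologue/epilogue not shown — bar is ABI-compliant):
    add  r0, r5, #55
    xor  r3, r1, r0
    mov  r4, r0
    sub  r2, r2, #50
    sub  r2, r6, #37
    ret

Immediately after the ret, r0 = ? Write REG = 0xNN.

prologue: push r2 → mem[0xde]=0x46, sp=0xde
prologue: push r3 → mem[0xdd]=0x04, sp=0xdd
body[0] add  r0, r5, #55 → r0=0xb1
body[1] xor  r3, r1, r0 → r3=0xbc
body[2] mov  r4, r0 → r4=0xb1
body[3] sub  r2, r2, #50 → r2=0x14
body[4] sub  r2, r6, #37 → r2=0x8a
epilogue: pop r3=0x04, sp=0xde
epilogue: pop r2=0x46, sp=0xdf
r0 is caller-saved → body value

REG = 0xb1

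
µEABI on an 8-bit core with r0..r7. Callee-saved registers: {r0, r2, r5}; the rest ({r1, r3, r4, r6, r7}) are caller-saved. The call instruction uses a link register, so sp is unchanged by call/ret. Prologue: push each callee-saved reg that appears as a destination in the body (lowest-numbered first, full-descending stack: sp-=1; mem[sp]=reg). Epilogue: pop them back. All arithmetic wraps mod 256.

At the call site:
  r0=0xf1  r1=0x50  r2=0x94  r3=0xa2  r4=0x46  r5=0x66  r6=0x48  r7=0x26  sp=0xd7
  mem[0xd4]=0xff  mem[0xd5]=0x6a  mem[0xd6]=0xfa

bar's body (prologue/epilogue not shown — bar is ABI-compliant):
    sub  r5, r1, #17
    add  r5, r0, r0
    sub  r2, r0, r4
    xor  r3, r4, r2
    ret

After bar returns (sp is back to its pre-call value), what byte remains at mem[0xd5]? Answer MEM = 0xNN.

MEM = 0x66

prologue: push r2 -> mem[0xd6]=0x94, sp=0xd6
prologue: push r5 -> mem[0xd5]=0x66, sp=0xd5
body[0] sub  r5, r1, #17 -> r5=0x3f
body[1] add  r5, r0, r0 -> r5=0xe2
body[2] sub  r2, r0, r4 -> r2=0xab
body[3] xor  r3, r4, r2 -> r3=0xed
epilogue: pop r5=0x66, sp=0xd6
epilogue: pop r2=0x94, sp=0xd7
prologue pushed ['r2', 'r5'] at ['0xd6', '0xd5']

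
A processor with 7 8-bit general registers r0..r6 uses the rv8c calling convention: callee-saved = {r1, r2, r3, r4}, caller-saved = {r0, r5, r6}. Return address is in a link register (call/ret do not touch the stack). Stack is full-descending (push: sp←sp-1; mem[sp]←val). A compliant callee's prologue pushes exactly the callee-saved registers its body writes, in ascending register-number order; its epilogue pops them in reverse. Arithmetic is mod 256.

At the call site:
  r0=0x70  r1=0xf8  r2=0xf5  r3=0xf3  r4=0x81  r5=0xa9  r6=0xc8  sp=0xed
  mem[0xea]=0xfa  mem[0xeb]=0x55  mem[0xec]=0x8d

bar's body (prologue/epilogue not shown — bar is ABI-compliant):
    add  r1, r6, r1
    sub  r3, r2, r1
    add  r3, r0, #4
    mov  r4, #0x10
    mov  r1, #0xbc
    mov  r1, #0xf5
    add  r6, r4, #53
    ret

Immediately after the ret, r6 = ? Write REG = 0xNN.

REG = 0x45

prologue: push r1 → mem[0xec]=0xf8, sp=0xec
prologue: push r3 → mem[0xeb]=0xf3, sp=0xeb
prologue: push r4 → mem[0xea]=0x81, sp=0xea
body[0] add  r1, r6, r1 → r1=0xc0
body[1] sub  r3, r2, r1 → r3=0x35
body[2] add  r3, r0, #4 → r3=0x74
body[3] mov  r4, #0x10 → r4=0x10
body[4] mov  r1, #0xbc → r1=0xbc
body[5] mov  r1, #0xf5 → r1=0xf5
body[6] add  r6, r4, #53 → r6=0x45
epilogue: pop r4=0x81, sp=0xeb
epilogue: pop r3=0xf3, sp=0xec
epilogue: pop r1=0xf8, sp=0xed
r6 is caller-saved → body value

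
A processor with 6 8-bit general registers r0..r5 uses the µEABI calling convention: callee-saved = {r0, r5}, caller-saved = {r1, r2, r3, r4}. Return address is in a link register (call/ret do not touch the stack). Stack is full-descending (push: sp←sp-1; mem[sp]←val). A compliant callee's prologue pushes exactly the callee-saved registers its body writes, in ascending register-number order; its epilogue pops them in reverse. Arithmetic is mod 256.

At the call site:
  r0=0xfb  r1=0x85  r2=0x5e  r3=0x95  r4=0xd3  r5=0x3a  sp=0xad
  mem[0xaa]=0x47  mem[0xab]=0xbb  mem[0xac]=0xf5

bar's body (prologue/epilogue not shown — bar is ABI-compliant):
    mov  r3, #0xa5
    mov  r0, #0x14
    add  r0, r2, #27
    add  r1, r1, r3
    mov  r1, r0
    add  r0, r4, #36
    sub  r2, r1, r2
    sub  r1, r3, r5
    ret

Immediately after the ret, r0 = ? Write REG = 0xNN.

REG = 0xfb

prologue: push r0 -> mem[0xac]=0xfb, sp=0xac
body[0] mov  r3, #0xa5 -> r3=0xa5
body[1] mov  r0, #0x14 -> r0=0x14
body[2] add  r0, r2, #27 -> r0=0x79
body[3] add  r1, r1, r3 -> r1=0x2a
body[4] mov  r1, r0 -> r1=0x79
body[5] add  r0, r4, #36 -> r0=0xf7
body[6] sub  r2, r1, r2 -> r2=0x1b
body[7] sub  r1, r3, r5 -> r1=0x6b
epilogue: pop r0=0xfb, sp=0xad
r0 is callee-saved -> restored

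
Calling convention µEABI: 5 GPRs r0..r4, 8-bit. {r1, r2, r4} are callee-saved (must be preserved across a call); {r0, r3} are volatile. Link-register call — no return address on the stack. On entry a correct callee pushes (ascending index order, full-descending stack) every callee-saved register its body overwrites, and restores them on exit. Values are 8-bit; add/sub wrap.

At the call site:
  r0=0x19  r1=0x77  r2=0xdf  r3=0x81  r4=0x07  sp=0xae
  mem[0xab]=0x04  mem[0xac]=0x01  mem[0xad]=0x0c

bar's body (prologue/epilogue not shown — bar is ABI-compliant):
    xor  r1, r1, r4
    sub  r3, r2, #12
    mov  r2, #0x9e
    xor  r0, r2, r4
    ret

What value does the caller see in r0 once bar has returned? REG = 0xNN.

prologue: push r1 -> mem[0xad]=0x77, sp=0xad
prologue: push r2 -> mem[0xac]=0xdf, sp=0xac
body[0] xor  r1, r1, r4 -> r1=0x70
body[1] sub  r3, r2, #12 -> r3=0xd3
body[2] mov  r2, #0x9e -> r2=0x9e
body[3] xor  r0, r2, r4 -> r0=0x99
epilogue: pop r2=0xdf, sp=0xad
epilogue: pop r1=0x77, sp=0xae
r0 is caller-saved -> body value

REG = 0x99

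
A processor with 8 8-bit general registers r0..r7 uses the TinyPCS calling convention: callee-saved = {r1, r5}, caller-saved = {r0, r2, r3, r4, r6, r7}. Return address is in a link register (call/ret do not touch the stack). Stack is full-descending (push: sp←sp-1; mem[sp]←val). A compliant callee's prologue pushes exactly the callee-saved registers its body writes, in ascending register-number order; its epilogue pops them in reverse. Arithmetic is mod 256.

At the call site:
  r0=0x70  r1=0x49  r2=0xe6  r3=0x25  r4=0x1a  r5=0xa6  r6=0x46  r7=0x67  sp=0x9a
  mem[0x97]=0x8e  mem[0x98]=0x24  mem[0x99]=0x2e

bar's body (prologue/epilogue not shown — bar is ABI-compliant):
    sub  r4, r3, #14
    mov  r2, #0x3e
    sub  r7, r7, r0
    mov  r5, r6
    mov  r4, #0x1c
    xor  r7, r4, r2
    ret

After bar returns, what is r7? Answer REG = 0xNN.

REG = 0x22

prologue: push r5 -> mem[0x99]=0xa6, sp=0x99
body[0] sub  r4, r3, #14 -> r4=0x17
body[1] mov  r2, #0x3e -> r2=0x3e
body[2] sub  r7, r7, r0 -> r7=0xf7
body[3] mov  r5, r6 -> r5=0x46
body[4] mov  r4, #0x1c -> r4=0x1c
body[5] xor  r7, r4, r2 -> r7=0x22
epilogue: pop r5=0xa6, sp=0x9a
r7 is caller-saved -> body value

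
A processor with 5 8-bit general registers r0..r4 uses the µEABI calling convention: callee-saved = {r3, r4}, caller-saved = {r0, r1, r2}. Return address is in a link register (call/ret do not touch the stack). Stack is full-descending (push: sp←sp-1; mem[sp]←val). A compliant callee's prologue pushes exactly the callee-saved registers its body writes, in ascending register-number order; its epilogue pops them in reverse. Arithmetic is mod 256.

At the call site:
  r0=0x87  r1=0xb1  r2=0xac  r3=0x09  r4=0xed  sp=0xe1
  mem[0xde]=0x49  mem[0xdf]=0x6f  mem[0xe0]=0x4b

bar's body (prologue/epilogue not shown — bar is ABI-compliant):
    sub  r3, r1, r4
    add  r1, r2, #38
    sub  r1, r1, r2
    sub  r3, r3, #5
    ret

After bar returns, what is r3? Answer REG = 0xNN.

prologue: push r3 -> mem[0xe0]=0x09, sp=0xe0
body[0] sub  r3, r1, r4 -> r3=0xc4
body[1] add  r1, r2, #38 -> r1=0xd2
body[2] sub  r1, r1, r2 -> r1=0x26
body[3] sub  r3, r3, #5 -> r3=0xbf
epilogue: pop r3=0x09, sp=0xe1
r3 is callee-saved -> restored

REG = 0x09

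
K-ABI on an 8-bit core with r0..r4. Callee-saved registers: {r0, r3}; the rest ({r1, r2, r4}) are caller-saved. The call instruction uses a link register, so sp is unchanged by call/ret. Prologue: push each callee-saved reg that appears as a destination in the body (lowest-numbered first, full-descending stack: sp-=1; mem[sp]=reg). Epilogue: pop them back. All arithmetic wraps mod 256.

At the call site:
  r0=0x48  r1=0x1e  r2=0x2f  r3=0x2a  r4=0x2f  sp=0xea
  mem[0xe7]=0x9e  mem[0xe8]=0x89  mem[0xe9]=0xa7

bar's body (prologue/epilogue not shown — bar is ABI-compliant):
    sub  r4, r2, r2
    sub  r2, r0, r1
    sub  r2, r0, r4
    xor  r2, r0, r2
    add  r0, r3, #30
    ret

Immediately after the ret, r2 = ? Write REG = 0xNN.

REG = 0x00

prologue: push r0 -> mem[0xe9]=0x48, sp=0xe9
body[0] sub  r4, r2, r2 -> r4=0x00
body[1] sub  r2, r0, r1 -> r2=0x2a
body[2] sub  r2, r0, r4 -> r2=0x48
body[3] xor  r2, r0, r2 -> r2=0x00
body[4] add  r0, r3, #30 -> r0=0x48
epilogue: pop r0=0x48, sp=0xea
r2 is caller-saved -> body value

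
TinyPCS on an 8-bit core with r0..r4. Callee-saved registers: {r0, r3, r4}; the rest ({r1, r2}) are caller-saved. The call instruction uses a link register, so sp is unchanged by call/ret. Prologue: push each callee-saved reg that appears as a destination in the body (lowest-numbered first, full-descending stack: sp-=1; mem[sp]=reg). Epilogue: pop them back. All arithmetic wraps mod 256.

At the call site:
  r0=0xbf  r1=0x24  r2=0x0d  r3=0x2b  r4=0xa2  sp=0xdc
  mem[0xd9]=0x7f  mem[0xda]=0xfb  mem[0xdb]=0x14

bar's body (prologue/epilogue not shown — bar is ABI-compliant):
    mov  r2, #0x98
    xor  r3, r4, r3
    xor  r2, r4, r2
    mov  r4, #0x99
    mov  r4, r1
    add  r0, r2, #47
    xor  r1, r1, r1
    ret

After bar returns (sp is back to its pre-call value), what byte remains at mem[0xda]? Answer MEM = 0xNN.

MEM = 0x2b

prologue: push r0 → mem[0xdb]=0xbf, sp=0xdb
prologue: push r3 → mem[0xda]=0x2b, sp=0xda
prologue: push r4 → mem[0xd9]=0xa2, sp=0xd9
body[0] mov  r2, #0x98 → r2=0x98
body[1] xor  r3, r4, r3 → r3=0x89
body[2] xor  r2, r4, r2 → r2=0x3a
body[3] mov  r4, #0x99 → r4=0x99
body[4] mov  r4, r1 → r4=0x24
body[5] add  r0, r2, #47 → r0=0x69
body[6] xor  r1, r1, r1 → r1=0x00
epilogue: pop r4=0xa2, sp=0xda
epilogue: pop r3=0x2b, sp=0xdb
epilogue: pop r0=0xbf, sp=0xdc
prologue pushed ['r0', 'r3', 'r4'] at ['0xdb', '0xda', '0xd9']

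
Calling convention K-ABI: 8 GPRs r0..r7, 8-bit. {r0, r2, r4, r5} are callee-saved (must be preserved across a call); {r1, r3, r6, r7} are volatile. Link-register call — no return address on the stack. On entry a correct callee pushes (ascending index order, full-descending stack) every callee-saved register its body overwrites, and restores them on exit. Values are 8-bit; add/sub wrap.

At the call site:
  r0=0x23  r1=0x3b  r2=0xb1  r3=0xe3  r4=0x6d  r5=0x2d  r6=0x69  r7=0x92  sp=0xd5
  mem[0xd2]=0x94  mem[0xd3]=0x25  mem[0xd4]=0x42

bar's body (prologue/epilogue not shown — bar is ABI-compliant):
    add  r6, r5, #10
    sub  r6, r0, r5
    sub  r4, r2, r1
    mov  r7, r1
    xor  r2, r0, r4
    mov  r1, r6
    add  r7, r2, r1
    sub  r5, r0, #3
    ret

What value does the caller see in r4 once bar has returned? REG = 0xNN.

REG = 0x6d

prologue: push r2 -> mem[0xd4]=0xb1, sp=0xd4
prologue: push r4 -> mem[0xd3]=0x6d, sp=0xd3
prologue: push r5 -> mem[0xd2]=0x2d, sp=0xd2
body[0] add  r6, r5, #10 -> r6=0x37
body[1] sub  r6, r0, r5 -> r6=0xf6
body[2] sub  r4, r2, r1 -> r4=0x76
body[3] mov  r7, r1 -> r7=0x3b
body[4] xor  r2, r0, r4 -> r2=0x55
body[5] mov  r1, r6 -> r1=0xf6
body[6] add  r7, r2, r1 -> r7=0x4b
body[7] sub  r5, r0, #3 -> r5=0x20
epilogue: pop r5=0x2d, sp=0xd3
epilogue: pop r4=0x6d, sp=0xd4
epilogue: pop r2=0xb1, sp=0xd5
r4 is callee-saved -> restored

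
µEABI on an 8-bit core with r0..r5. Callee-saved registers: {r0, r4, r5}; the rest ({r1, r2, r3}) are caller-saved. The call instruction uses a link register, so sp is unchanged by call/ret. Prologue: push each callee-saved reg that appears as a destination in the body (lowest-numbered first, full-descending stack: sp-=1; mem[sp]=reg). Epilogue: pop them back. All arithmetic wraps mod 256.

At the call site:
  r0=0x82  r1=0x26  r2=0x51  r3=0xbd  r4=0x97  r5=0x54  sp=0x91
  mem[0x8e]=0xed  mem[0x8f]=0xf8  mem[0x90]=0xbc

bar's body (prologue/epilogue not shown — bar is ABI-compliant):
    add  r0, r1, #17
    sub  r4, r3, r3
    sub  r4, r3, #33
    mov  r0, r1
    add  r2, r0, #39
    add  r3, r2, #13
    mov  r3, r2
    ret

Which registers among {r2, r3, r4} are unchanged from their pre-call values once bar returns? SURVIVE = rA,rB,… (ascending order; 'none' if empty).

prologue: push r0 → mem[0x90]=0x82, sp=0x90
prologue: push r4 → mem[0x8f]=0x97, sp=0x8f
body[0] add  r0, r1, #17 → r0=0x37
body[1] sub  r4, r3, r3 → r4=0x00
body[2] sub  r4, r3, #33 → r4=0x9c
body[3] mov  r0, r1 → r0=0x26
body[4] add  r2, r0, #39 → r2=0x4d
body[5] add  r3, r2, #13 → r3=0x5a
body[6] mov  r3, r2 → r3=0x4d
epilogue: pop r4=0x97, sp=0x90
epilogue: pop r0=0x82, sp=0x91
r2: caller-saved, written=True
r3: caller-saved, written=True
r4: callee-saved, written=True

SURVIVE = r4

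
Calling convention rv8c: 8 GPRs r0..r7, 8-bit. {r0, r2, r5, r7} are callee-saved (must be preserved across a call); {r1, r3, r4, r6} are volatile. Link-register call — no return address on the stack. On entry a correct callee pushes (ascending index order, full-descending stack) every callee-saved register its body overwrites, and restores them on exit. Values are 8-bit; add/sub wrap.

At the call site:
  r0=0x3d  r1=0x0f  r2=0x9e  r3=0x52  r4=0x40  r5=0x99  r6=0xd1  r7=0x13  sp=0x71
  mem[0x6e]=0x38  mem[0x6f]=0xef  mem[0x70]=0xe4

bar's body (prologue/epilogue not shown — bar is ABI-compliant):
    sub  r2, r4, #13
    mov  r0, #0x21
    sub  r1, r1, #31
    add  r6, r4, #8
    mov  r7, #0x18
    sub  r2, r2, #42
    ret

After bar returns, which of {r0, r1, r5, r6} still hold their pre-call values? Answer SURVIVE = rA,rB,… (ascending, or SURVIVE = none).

prologue: push r0 -> mem[0x70]=0x3d, sp=0x70
prologue: push r2 -> mem[0x6f]=0x9e, sp=0x6f
prologue: push r7 -> mem[0x6e]=0x13, sp=0x6e
body[0] sub  r2, r4, #13 -> r2=0x33
body[1] mov  r0, #0x21 -> r0=0x21
body[2] sub  r1, r1, #31 -> r1=0xf0
body[3] add  r6, r4, #8 -> r6=0x48
body[4] mov  r7, #0x18 -> r7=0x18
body[5] sub  r2, r2, #42 -> r2=0x09
epilogue: pop r7=0x13, sp=0x6f
epilogue: pop r2=0x9e, sp=0x70
epilogue: pop r0=0x3d, sp=0x71
r0: callee-saved, written=True
r1: caller-saved, written=True
r5: callee-saved, written=False
r6: caller-saved, written=True

SURVIVE = r0,r5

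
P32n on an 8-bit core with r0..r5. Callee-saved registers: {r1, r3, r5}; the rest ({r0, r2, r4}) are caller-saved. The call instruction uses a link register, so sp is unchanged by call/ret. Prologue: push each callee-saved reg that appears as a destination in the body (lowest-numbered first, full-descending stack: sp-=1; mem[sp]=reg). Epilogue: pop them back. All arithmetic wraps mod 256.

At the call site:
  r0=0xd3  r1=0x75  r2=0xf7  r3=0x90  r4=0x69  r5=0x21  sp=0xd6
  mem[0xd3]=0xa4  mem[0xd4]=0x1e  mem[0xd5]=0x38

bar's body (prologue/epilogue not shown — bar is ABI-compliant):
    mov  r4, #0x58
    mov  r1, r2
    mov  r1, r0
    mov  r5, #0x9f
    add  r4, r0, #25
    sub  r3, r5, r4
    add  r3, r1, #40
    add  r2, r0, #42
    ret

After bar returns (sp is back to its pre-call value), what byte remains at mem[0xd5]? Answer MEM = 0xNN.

MEM = 0x75

prologue: push r1 -> mem[0xd5]=0x75, sp=0xd5
prologue: push r3 -> mem[0xd4]=0x90, sp=0xd4
prologue: push r5 -> mem[0xd3]=0x21, sp=0xd3
body[0] mov  r4, #0x58 -> r4=0x58
body[1] mov  r1, r2 -> r1=0xf7
body[2] mov  r1, r0 -> r1=0xd3
body[3] mov  r5, #0x9f -> r5=0x9f
body[4] add  r4, r0, #25 -> r4=0xec
body[5] sub  r3, r5, r4 -> r3=0xb3
body[6] add  r3, r1, #40 -> r3=0xfb
body[7] add  r2, r0, #42 -> r2=0xfd
epilogue: pop r5=0x21, sp=0xd4
epilogue: pop r3=0x90, sp=0xd5
epilogue: pop r1=0x75, sp=0xd6
prologue pushed ['r1', 'r3', 'r5'] at ['0xd5', '0xd4', '0xd3']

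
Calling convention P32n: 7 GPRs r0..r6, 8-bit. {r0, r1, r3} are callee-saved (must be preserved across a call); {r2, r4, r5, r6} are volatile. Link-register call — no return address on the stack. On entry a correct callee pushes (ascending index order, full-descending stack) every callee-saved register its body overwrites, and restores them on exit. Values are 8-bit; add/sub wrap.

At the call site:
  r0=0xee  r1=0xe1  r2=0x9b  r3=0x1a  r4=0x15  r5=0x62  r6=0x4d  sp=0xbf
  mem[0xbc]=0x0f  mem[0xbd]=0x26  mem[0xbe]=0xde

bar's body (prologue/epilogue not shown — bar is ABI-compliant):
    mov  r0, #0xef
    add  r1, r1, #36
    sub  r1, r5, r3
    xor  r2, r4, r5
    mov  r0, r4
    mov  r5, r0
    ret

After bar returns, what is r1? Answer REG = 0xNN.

REG = 0xe1

prologue: push r0 → mem[0xbe]=0xee, sp=0xbe
prologue: push r1 → mem[0xbd]=0xe1, sp=0xbd
body[0] mov  r0, #0xef → r0=0xef
body[1] add  r1, r1, #36 → r1=0x05
body[2] sub  r1, r5, r3 → r1=0x48
body[3] xor  r2, r4, r5 → r2=0x77
body[4] mov  r0, r4 → r0=0x15
body[5] mov  r5, r0 → r5=0x15
epilogue: pop r1=0xe1, sp=0xbe
epilogue: pop r0=0xee, sp=0xbf
r1 is callee-saved → restored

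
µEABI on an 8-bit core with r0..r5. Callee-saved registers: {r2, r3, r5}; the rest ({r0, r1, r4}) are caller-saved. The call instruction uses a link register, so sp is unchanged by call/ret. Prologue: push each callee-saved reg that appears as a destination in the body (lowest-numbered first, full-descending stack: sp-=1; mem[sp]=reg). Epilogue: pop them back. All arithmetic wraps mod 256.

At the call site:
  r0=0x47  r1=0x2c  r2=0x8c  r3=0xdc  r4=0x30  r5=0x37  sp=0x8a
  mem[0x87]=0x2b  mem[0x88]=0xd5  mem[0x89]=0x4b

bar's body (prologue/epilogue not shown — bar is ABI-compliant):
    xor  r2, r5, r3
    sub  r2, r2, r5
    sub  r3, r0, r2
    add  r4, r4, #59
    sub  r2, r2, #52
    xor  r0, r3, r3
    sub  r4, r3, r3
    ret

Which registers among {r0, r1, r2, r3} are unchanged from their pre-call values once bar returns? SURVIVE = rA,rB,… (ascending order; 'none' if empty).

prologue: push r2 -> mem[0x89]=0x8c, sp=0x89
prologue: push r3 -> mem[0x88]=0xdc, sp=0x88
body[0] xor  r2, r5, r3 -> r2=0xeb
body[1] sub  r2, r2, r5 -> r2=0xb4
body[2] sub  r3, r0, r2 -> r3=0x93
body[3] add  r4, r4, #59 -> r4=0x6b
body[4] sub  r2, r2, #52 -> r2=0x80
body[5] xor  r0, r3, r3 -> r0=0x00
body[6] sub  r4, r3, r3 -> r4=0x00
epilogue: pop r3=0xdc, sp=0x89
epilogue: pop r2=0x8c, sp=0x8a
r0: caller-saved, written=True
r1: caller-saved, written=False
r2: callee-saved, written=True
r3: callee-saved, written=True

SURVIVE = r1,r2,r3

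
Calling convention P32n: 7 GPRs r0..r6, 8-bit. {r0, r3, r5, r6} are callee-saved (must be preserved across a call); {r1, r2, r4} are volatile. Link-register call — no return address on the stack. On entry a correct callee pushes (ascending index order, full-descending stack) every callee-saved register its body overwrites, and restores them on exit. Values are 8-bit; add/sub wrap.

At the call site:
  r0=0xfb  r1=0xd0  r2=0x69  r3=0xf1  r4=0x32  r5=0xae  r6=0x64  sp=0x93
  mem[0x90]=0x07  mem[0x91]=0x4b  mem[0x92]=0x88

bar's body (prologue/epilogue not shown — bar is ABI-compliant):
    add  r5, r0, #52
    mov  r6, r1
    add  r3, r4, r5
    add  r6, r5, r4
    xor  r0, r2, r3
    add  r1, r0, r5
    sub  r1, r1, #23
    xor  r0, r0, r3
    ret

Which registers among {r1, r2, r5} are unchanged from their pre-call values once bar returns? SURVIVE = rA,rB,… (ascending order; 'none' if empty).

SURVIVE = r2,r5

prologue: push r0 → mem[0x92]=0xfb, sp=0x92
prologue: push r3 → mem[0x91]=0xf1, sp=0x91
prologue: push r5 → mem[0x90]=0xae, sp=0x90
prologue: push r6 → mem[0x8f]=0x64, sp=0x8f
body[0] add  r5, r0, #52 → r5=0x2f
body[1] mov  r6, r1 → r6=0xd0
body[2] add  r3, r4, r5 → r3=0x61
body[3] add  r6, r5, r4 → r6=0x61
body[4] xor  r0, r2, r3 → r0=0x08
body[5] add  r1, r0, r5 → r1=0x37
body[6] sub  r1, r1, #23 → r1=0x20
body[7] xor  r0, r0, r3 → r0=0x69
epilogue: pop r6=0x64, sp=0x90
epilogue: pop r5=0xae, sp=0x91
epilogue: pop r3=0xf1, sp=0x92
epilogue: pop r0=0xfb, sp=0x93
r1: caller-saved, written=True
r2: caller-saved, written=False
r5: callee-saved, written=True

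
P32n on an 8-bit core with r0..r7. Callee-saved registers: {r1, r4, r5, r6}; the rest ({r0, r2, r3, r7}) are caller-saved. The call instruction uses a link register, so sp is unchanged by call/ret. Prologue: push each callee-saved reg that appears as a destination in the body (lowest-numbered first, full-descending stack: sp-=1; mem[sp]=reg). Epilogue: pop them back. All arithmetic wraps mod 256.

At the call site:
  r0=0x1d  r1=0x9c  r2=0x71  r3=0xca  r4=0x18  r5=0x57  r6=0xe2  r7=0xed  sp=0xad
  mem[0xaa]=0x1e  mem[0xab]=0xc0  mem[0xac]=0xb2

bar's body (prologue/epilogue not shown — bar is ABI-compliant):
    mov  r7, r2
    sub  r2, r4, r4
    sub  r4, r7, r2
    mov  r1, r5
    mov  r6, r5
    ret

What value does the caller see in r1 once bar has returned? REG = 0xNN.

REG = 0x9c

prologue: push r1 → mem[0xac]=0x9c, sp=0xac
prologue: push r4 → mem[0xab]=0x18, sp=0xab
prologue: push r6 → mem[0xaa]=0xe2, sp=0xaa
body[0] mov  r7, r2 → r7=0x71
body[1] sub  r2, r4, r4 → r2=0x00
body[2] sub  r4, r7, r2 → r4=0x71
body[3] mov  r1, r5 → r1=0x57
body[4] mov  r6, r5 → r6=0x57
epilogue: pop r6=0xe2, sp=0xab
epilogue: pop r4=0x18, sp=0xac
epilogue: pop r1=0x9c, sp=0xad
r1 is callee-saved → restored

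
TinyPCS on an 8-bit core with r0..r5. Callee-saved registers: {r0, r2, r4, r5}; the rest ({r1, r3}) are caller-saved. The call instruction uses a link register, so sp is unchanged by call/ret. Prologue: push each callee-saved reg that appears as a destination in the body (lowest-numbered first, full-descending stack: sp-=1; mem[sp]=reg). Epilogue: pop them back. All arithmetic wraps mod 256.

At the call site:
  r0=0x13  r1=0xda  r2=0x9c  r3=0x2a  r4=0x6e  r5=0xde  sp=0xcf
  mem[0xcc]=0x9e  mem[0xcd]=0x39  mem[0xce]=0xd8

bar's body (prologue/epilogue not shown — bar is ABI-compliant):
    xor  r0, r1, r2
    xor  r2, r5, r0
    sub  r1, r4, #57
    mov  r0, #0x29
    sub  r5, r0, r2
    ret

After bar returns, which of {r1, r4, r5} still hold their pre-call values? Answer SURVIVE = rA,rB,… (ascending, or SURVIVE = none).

SURVIVE = r4,r5

prologue: push r0 -> mem[0xce]=0x13, sp=0xce
prologue: push r2 -> mem[0xcd]=0x9c, sp=0xcd
prologue: push r5 -> mem[0xcc]=0xde, sp=0xcc
body[0] xor  r0, r1, r2 -> r0=0x46
body[1] xor  r2, r5, r0 -> r2=0x98
body[2] sub  r1, r4, #57 -> r1=0x35
body[3] mov  r0, #0x29 -> r0=0x29
body[4] sub  r5, r0, r2 -> r5=0x91
epilogue: pop r5=0xde, sp=0xcd
epilogue: pop r2=0x9c, sp=0xce
epilogue: pop r0=0x13, sp=0xcf
r1: caller-saved, written=True
r4: callee-saved, written=False
r5: callee-saved, written=True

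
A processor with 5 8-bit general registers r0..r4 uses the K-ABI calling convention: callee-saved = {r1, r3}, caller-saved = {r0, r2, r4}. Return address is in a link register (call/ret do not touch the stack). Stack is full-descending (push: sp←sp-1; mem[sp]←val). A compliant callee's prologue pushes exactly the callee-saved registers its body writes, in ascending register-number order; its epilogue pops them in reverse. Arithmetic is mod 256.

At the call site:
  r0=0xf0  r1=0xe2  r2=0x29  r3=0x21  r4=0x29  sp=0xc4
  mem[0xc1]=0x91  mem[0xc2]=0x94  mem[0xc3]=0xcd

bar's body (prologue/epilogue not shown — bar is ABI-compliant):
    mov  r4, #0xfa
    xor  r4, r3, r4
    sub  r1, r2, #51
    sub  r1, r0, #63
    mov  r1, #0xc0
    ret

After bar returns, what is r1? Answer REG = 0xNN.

REG = 0xe2

prologue: push r1 -> mem[0xc3]=0xe2, sp=0xc3
body[0] mov  r4, #0xfa -> r4=0xfa
body[1] xor  r4, r3, r4 -> r4=0xdb
body[2] sub  r1, r2, #51 -> r1=0xf6
body[3] sub  r1, r0, #63 -> r1=0xb1
body[4] mov  r1, #0xc0 -> r1=0xc0
epilogue: pop r1=0xe2, sp=0xc4
r1 is callee-saved -> restored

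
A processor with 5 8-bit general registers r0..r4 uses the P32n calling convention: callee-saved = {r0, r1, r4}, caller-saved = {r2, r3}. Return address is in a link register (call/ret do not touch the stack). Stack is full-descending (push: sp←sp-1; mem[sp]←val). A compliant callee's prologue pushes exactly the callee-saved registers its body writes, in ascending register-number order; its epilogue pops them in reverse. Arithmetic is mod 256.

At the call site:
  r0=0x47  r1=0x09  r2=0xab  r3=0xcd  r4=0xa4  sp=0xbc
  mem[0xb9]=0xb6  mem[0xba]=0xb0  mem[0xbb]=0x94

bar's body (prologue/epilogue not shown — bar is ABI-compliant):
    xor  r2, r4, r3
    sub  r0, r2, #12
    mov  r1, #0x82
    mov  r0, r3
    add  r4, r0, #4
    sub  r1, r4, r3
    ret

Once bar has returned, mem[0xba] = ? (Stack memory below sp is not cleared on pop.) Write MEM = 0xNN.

prologue: push r0 -> mem[0xbb]=0x47, sp=0xbb
prologue: push r1 -> mem[0xba]=0x09, sp=0xba
prologue: push r4 -> mem[0xb9]=0xa4, sp=0xb9
body[0] xor  r2, r4, r3 -> r2=0x69
body[1] sub  r0, r2, #12 -> r0=0x5d
body[2] mov  r1, #0x82 -> r1=0x82
body[3] mov  r0, r3 -> r0=0xcd
body[4] add  r4, r0, #4 -> r4=0xd1
body[5] sub  r1, r4, r3 -> r1=0x04
epilogue: pop r4=0xa4, sp=0xba
epilogue: pop r1=0x09, sp=0xbb
epilogue: pop r0=0x47, sp=0xbc
prologue pushed ['r0', 'r1', 'r4'] at ['0xbb', '0xba', '0xb9']

MEM = 0x09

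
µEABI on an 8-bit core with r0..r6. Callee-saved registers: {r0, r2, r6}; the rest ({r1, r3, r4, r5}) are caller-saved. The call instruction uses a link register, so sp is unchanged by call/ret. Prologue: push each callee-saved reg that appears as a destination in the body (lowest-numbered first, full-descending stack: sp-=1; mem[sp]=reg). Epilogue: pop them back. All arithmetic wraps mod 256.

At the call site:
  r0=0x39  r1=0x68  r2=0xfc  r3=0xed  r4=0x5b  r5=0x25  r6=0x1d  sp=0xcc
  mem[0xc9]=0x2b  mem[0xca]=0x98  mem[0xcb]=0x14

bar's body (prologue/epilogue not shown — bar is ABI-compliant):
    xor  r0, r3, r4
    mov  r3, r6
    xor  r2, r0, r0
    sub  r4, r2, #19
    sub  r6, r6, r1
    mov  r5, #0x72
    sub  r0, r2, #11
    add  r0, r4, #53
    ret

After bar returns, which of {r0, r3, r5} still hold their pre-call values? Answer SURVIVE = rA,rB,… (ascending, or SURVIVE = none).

SURVIVE = r0

prologue: push r0 -> mem[0xcb]=0x39, sp=0xcb
prologue: push r2 -> mem[0xca]=0xfc, sp=0xca
prologue: push r6 -> mem[0xc9]=0x1d, sp=0xc9
body[0] xor  r0, r3, r4 -> r0=0xb6
body[1] mov  r3, r6 -> r3=0x1d
body[2] xor  r2, r0, r0 -> r2=0x00
body[3] sub  r4, r2, #19 -> r4=0xed
body[4] sub  r6, r6, r1 -> r6=0xb5
body[5] mov  r5, #0x72 -> r5=0x72
body[6] sub  r0, r2, #11 -> r0=0xf5
body[7] add  r0, r4, #53 -> r0=0x22
epilogue: pop r6=0x1d, sp=0xca
epilogue: pop r2=0xfc, sp=0xcb
epilogue: pop r0=0x39, sp=0xcc
r0: callee-saved, written=True
r3: caller-saved, written=True
r5: caller-saved, written=True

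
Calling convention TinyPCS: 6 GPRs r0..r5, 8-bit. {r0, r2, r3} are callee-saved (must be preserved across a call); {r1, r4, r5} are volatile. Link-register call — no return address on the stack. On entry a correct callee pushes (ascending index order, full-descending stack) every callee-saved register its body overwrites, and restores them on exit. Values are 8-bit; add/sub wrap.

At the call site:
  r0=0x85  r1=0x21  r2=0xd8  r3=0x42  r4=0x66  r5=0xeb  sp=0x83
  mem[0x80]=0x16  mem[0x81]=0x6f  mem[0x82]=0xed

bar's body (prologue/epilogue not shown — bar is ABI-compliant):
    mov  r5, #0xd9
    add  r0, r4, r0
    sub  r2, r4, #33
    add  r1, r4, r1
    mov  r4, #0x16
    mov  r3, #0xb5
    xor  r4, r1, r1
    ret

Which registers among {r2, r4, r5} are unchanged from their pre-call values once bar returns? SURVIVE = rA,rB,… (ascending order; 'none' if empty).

prologue: push r0 → mem[0x82]=0x85, sp=0x82
prologue: push r2 → mem[0x81]=0xd8, sp=0x81
prologue: push r3 → mem[0x80]=0x42, sp=0x80
body[0] mov  r5, #0xd9 → r5=0xd9
body[1] add  r0, r4, r0 → r0=0xeb
body[2] sub  r2, r4, #33 → r2=0x45
body[3] add  r1, r4, r1 → r1=0x87
body[4] mov  r4, #0x16 → r4=0x16
body[5] mov  r3, #0xb5 → r3=0xb5
body[6] xor  r4, r1, r1 → r4=0x00
epilogue: pop r3=0x42, sp=0x81
epilogue: pop r2=0xd8, sp=0x82
epilogue: pop r0=0x85, sp=0x83
r2: callee-saved, written=True
r4: caller-saved, written=True
r5: caller-saved, written=True

SURVIVE = r2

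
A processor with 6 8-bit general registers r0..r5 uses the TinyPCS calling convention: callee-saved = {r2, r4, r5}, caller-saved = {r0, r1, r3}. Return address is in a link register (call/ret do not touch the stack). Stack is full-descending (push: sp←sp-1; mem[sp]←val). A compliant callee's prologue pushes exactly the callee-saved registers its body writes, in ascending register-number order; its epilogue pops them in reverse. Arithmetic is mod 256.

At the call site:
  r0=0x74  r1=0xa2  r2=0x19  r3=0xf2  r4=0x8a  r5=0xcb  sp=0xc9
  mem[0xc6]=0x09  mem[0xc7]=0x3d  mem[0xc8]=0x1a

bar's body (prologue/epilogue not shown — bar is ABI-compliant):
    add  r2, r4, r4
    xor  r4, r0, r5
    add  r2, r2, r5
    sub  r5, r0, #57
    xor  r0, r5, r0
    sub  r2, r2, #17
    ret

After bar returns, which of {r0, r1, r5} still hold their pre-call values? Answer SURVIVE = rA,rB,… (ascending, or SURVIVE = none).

prologue: push r2 → mem[0xc8]=0x19, sp=0xc8
prologue: push r4 → mem[0xc7]=0x8a, sp=0xc7
prologue: push r5 → mem[0xc6]=0xcb, sp=0xc6
body[0] add  r2, r4, r4 → r2=0x14
body[1] xor  r4, r0, r5 → r4=0xbf
body[2] add  r2, r2, r5 → r2=0xdf
body[3] sub  r5, r0, #57 → r5=0x3b
body[4] xor  r0, r5, r0 → r0=0x4f
body[5] sub  r2, r2, #17 → r2=0xce
epilogue: pop r5=0xcb, sp=0xc7
epilogue: pop r4=0x8a, sp=0xc8
epilogue: pop r2=0x19, sp=0xc9
r0: caller-saved, written=True
r1: caller-saved, written=False
r5: callee-saved, written=True

SURVIVE = r1,r5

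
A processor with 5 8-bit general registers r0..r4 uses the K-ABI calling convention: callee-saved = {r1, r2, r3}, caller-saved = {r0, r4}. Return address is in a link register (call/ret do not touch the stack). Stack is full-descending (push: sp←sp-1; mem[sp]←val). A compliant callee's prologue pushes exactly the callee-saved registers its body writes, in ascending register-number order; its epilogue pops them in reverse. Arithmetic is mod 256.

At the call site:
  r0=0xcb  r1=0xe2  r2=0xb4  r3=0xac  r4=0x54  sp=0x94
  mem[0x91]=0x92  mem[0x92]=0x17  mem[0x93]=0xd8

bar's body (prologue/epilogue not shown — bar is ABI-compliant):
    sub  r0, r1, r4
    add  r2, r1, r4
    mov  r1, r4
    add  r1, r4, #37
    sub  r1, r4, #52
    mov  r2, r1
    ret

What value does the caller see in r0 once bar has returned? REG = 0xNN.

REG = 0x8e

prologue: push r1 → mem[0x93]=0xe2, sp=0x93
prologue: push r2 → mem[0x92]=0xb4, sp=0x92
body[0] sub  r0, r1, r4 → r0=0x8e
body[1] add  r2, r1, r4 → r2=0x36
body[2] mov  r1, r4 → r1=0x54
body[3] add  r1, r4, #37 → r1=0x79
body[4] sub  r1, r4, #52 → r1=0x20
body[5] mov  r2, r1 → r2=0x20
epilogue: pop r2=0xb4, sp=0x93
epilogue: pop r1=0xe2, sp=0x94
r0 is caller-saved → body value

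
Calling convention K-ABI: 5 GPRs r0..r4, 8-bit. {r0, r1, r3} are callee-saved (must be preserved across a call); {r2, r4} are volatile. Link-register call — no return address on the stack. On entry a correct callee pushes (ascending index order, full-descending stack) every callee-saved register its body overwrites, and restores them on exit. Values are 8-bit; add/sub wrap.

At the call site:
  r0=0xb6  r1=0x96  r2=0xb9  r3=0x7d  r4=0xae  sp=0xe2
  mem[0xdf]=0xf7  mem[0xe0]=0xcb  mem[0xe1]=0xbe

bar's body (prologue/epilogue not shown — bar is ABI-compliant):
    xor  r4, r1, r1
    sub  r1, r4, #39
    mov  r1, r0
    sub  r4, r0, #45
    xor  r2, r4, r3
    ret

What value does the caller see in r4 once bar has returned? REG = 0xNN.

REG = 0x89

prologue: push r1 -> mem[0xe1]=0x96, sp=0xe1
body[0] xor  r4, r1, r1 -> r4=0x00
body[1] sub  r1, r4, #39 -> r1=0xd9
body[2] mov  r1, r0 -> r1=0xb6
body[3] sub  r4, r0, #45 -> r4=0x89
body[4] xor  r2, r4, r3 -> r2=0xf4
epilogue: pop r1=0x96, sp=0xe2
r4 is caller-saved -> body value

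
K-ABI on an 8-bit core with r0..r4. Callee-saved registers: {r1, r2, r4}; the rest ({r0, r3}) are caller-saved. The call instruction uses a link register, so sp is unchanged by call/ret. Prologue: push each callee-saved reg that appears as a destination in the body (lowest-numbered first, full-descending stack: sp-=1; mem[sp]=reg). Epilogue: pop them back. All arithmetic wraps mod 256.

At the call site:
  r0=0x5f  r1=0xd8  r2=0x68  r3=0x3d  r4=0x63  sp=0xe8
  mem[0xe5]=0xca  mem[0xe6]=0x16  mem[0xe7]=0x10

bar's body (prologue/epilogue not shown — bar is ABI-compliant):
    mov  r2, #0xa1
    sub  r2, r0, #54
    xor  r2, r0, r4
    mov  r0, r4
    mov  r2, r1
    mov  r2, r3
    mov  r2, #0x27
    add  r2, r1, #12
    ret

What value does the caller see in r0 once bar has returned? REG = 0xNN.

prologue: push r2 -> mem[0xe7]=0x68, sp=0xe7
body[0] mov  r2, #0xa1 -> r2=0xa1
body[1] sub  r2, r0, #54 -> r2=0x29
body[2] xor  r2, r0, r4 -> r2=0x3c
body[3] mov  r0, r4 -> r0=0x63
body[4] mov  r2, r1 -> r2=0xd8
body[5] mov  r2, r3 -> r2=0x3d
body[6] mov  r2, #0x27 -> r2=0x27
body[7] add  r2, r1, #12 -> r2=0xe4
epilogue: pop r2=0x68, sp=0xe8
r0 is caller-saved -> body value

REG = 0x63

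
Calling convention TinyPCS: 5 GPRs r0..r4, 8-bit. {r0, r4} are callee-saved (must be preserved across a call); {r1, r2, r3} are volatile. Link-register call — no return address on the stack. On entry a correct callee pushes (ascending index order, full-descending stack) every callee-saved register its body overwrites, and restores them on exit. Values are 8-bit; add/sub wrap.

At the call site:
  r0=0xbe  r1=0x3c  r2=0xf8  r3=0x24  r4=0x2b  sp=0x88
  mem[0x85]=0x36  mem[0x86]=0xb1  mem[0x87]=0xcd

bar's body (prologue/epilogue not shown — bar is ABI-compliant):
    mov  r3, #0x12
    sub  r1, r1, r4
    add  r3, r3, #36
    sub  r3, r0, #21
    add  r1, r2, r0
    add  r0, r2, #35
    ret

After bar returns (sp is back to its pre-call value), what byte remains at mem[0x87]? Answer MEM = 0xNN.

prologue: push r0 → mem[0x87]=0xbe, sp=0x87
body[0] mov  r3, #0x12 → r3=0x12
body[1] sub  r1, r1, r4 → r1=0x11
body[2] add  r3, r3, #36 → r3=0x36
body[3] sub  r3, r0, #21 → r3=0xa9
body[4] add  r1, r2, r0 → r1=0xb6
body[5] add  r0, r2, #35 → r0=0x1b
epilogue: pop r0=0xbe, sp=0x88
prologue pushed ['r0'] at ['0x87']

MEM = 0xbe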